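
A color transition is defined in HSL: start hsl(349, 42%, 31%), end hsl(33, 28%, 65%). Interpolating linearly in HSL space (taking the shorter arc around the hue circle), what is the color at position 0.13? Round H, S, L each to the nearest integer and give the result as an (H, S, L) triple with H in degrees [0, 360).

(355, 40, 35)

Hue: 33 − 349 = -316°, but |-316| > 180 so the shorter arc goes the other way: Δh = -316 + 360 = 44°.
H = 349 + 0.13 × (44) = 354.72 → 355°
S = 42 + 0.13 × (28 − 42) = 40.18 → 40%
L = 31 + 0.13 × (65 − 31) = 35.42 → 35%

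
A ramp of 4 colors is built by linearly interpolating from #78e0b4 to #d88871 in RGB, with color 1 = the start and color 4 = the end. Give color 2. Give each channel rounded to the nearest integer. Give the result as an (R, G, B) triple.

With 4 swatches and endpoints inclusive, swatch 2 sits at t = (2 − 1)/(4 − 1) = 1/3 ≈ 0.3333.
#78e0b4 → (120, 224, 180); #d88871 → (216, 136, 113).
R = 120 + 0.3333 × (216 − 120) = 151.997 → 152
G = 224 + 0.3333 × (136 − 224) = 194.67 → 195
B = 180 + 0.3333 × (113 − 180) = 157.669 → 158

(152, 195, 158)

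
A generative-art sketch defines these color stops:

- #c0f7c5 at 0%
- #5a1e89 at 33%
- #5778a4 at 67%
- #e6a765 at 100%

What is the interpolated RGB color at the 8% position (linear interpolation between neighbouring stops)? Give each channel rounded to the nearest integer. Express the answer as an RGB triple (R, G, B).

8% lies between the 0% and 33% stops, so the local fraction is t = (8 − 0)/(33 − 0) = 8/33 ≈ 0.2424.
#c0f7c5 → (192, 247, 197); #5a1e89 → (90, 30, 137).
R = 192 + 0.2424 × (90 − 192) = 167.275 → 167
G = 247 + 0.2424 × (30 − 247) = 194.399 → 194
B = 197 + 0.2424 × (137 − 197) = 182.456 → 182

(167, 194, 182)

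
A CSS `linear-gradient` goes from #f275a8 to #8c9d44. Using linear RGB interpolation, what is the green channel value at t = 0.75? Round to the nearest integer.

147

G₁ = 117 (from #f275a8), G₂ = 157 (from #8c9d44).
G = 117 + 0.75 × (157 − 117) = 147 → 147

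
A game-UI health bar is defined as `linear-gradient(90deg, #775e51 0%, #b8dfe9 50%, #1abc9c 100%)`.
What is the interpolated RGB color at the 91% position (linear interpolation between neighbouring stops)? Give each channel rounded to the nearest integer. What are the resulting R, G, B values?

91% lies between the 50% and 100% stops, so the local fraction is t = (91 − 50)/(100 − 50) = 41/50 ≈ 0.82.
#b8dfe9 → (184, 223, 233); #1abc9c → (26, 188, 156).
R = 184 + 0.82 × (26 − 184) = 54.44 → 54
G = 223 + 0.82 × (188 − 223) = 194.3 → 194
B = 233 + 0.82 × (156 − 233) = 169.86 → 170

(54, 194, 170)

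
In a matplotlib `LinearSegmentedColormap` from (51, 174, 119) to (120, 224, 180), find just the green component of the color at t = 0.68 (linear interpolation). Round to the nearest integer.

208

G = 174 + 0.68 × (224 − 174) = 208 → 208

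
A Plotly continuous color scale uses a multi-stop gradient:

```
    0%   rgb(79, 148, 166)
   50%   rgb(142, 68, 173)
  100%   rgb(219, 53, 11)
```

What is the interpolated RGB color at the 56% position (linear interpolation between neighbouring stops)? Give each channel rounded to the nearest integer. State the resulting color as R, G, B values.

56% lies between the 50% and 100% stops, so the local fraction is t = (56 − 50)/(100 − 50) = 6/50 ≈ 0.12.
R = 142 + 0.12 × (219 − 142) = 151.24 → 151
G = 68 + 0.12 × (53 − 68) = 66.2 → 66
B = 173 + 0.12 × (11 − 173) = 153.56 → 154

(151, 66, 154)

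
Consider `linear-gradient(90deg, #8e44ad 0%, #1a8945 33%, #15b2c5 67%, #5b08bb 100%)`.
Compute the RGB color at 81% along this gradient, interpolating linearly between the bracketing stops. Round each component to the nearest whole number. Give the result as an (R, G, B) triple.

81% lies between the 67% and 100% stops, so the local fraction is t = (81 − 67)/(100 − 67) = 14/33 ≈ 0.4242.
#15b2c5 → (21, 178, 197); #5b08bb → (91, 8, 187).
R = 21 + 0.4242 × (91 − 21) = 50.694 → 51
G = 178 + 0.4242 × (8 − 178) = 105.886 → 106
B = 197 + 0.4242 × (187 − 197) = 192.758 → 193

(51, 106, 193)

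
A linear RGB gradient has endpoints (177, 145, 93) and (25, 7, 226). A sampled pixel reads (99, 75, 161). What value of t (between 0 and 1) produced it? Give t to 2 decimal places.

Invert the lerp on the R channel (largest span, 152): t = (99 − 177) / (25 − 177) = -78/-152 = 0.51316.
Check on G: (75 − 145)/(7 − 145) = 0.5072 ✓

0.51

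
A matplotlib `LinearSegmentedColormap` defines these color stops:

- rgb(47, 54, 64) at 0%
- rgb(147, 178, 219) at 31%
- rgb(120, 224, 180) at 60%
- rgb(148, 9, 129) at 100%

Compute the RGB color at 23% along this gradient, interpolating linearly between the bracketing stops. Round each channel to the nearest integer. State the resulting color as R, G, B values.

(121, 146, 179)

23% lies between the 0% and 31% stops, so the local fraction is t = (23 − 0)/(31 − 0) = 23/31 ≈ 0.7419.
R = 47 + 0.7419 × (147 − 47) = 121.19 → 121
G = 54 + 0.7419 × (178 − 54) = 145.996 → 146
B = 64 + 0.7419 × (219 − 64) = 178.995 → 179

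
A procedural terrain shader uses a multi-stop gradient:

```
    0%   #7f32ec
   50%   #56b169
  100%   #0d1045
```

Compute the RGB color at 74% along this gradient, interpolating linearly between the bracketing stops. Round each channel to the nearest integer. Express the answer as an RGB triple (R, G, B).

74% lies between the 50% and 100% stops, so the local fraction is t = (74 − 50)/(100 − 50) = 24/50 ≈ 0.48.
#56b169 → (86, 177, 105); #0d1045 → (13, 16, 69).
R = 86 + 0.48 × (13 − 86) = 50.96 → 51
G = 177 + 0.48 × (16 − 177) = 99.72 → 100
B = 105 + 0.48 × (69 − 105) = 87.72 → 88

(51, 100, 88)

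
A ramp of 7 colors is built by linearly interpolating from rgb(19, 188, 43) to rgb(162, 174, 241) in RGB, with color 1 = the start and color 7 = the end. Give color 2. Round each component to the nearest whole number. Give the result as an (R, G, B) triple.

(43, 186, 76)

With 7 swatches and endpoints inclusive, swatch 2 sits at t = (2 − 1)/(7 − 1) = 1/6 ≈ 0.1667.
R = 19 + 0.1667 × (162 − 19) = 42.838 → 43
G = 188 + 0.1667 × (174 − 188) = 185.666 → 186
B = 43 + 0.1667 × (241 − 43) = 76.007 → 76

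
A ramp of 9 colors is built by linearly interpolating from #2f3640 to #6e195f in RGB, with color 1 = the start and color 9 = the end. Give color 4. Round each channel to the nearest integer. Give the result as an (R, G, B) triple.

(71, 43, 76)

With 9 swatches and endpoints inclusive, swatch 4 sits at t = (4 − 1)/(9 − 1) = 3/8 ≈ 0.375.
#2f3640 → (47, 54, 64); #6e195f → (110, 25, 95).
R = 47 + 0.375 × (110 − 47) = 70.625 → 71
G = 54 + 0.375 × (25 − 54) = 43.125 → 43
B = 64 + 0.375 × (95 − 64) = 75.625 → 76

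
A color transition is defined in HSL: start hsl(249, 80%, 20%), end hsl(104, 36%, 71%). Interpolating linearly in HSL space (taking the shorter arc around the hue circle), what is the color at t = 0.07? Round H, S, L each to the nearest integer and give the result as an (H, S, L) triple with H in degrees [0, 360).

Hue arc: Δh = 104 − 249 = -145° (|Δh| ≤ 180, already the shorter path).
H = 249 + 0.07 × (-145) = 238.85 → 239°
S = 80 + 0.07 × (36 − 80) = 76.92 → 77%
L = 20 + 0.07 × (71 − 20) = 23.57 → 24%

(239, 77, 24)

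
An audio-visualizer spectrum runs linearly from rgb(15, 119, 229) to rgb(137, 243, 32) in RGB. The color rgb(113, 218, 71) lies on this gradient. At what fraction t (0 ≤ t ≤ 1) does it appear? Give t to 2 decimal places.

0.80

Invert the lerp on the B channel (largest span, 197): t = (71 − 229) / (32 − 229) = -158/-197 = 0.80203.
Check on R: (113 − 15)/(137 − 15) = 0.8033 ✓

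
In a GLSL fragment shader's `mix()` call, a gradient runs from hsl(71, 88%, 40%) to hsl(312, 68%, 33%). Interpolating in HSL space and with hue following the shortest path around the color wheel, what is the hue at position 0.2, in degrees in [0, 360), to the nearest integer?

Hue: 312 − 71 = 241°, but |241| > 180 so the shorter arc goes the other way: Δh = 241 − 360 = -119°.
H = 71 + 0.2 × (-119) = 47.2 → 47°

47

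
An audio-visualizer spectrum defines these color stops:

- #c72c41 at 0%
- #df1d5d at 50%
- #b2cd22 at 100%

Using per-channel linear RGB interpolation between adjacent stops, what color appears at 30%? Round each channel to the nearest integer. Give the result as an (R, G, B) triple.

30% lies between the 0% and 50% stops, so the local fraction is t = (30 − 0)/(50 − 0) = 30/50 ≈ 0.6.
#c72c41 → (199, 44, 65); #df1d5d → (223, 29, 93).
R = 199 + 0.6 × (223 − 199) = 213.4 → 213
G = 44 + 0.6 × (29 − 44) = 35 → 35
B = 65 + 0.6 × (93 − 65) = 81.8 → 82

(213, 35, 82)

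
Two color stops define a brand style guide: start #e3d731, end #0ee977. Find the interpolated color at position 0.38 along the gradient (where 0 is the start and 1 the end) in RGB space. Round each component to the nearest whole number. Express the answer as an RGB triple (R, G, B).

#e3d731 → (227, 215, 49); #0ee977 → (14, 233, 119).
R = 227 + 0.38 × (14 − 227) = 227 + 0.38 × -213 = 146.06 → 146
G = 215 + 0.38 × (233 − 215) = 215 + 0.38 × 18 = 221.84 → 222
B = 49 + 0.38 × (119 − 49) = 49 + 0.38 × 70 = 75.6 → 76

(146, 222, 76)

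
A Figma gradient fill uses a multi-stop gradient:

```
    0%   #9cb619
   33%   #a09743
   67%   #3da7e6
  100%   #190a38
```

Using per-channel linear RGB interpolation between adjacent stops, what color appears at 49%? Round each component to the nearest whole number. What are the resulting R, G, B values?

(113, 159, 144)

49% lies between the 33% and 67% stops, so the local fraction is t = (49 − 33)/(67 − 33) = 16/34 ≈ 0.4706.
#a09743 → (160, 151, 67); #3da7e6 → (61, 167, 230).
R = 160 + 0.4706 × (61 − 160) = 113.411 → 113
G = 151 + 0.4706 × (167 − 151) = 158.53 → 159
B = 67 + 0.4706 × (230 − 67) = 143.708 → 144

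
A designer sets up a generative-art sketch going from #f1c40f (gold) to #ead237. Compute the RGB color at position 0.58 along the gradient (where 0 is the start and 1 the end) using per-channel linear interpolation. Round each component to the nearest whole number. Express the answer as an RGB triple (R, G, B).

#f1c40f → (241, 196, 15); #ead237 → (234, 210, 55).
R = 241 + 0.58 × (234 − 241) = 241 + 0.58 × -7 = 236.94 → 237
G = 196 + 0.58 × (210 − 196) = 196 + 0.58 × 14 = 204.12 → 204
B = 15 + 0.58 × (55 − 15) = 15 + 0.58 × 40 = 38.2 → 38

(237, 204, 38)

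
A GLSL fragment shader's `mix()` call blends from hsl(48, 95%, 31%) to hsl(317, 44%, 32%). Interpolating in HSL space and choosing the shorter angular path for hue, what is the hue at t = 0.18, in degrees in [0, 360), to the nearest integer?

32

Hue: 317 − 48 = 269°, but |269| > 180 so the shorter arc goes the other way: Δh = 269 − 360 = -91°.
H = 48 + 0.18 × (-91) = 31.62 → 32°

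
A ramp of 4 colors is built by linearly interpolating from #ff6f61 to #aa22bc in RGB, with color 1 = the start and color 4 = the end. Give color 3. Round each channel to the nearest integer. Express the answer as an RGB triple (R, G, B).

(198, 60, 158)

With 4 swatches and endpoints inclusive, swatch 3 sits at t = (3 − 1)/(4 − 1) = 2/3 ≈ 0.6667.
#ff6f61 → (255, 111, 97); #aa22bc → (170, 34, 188).
R = 255 + 0.6667 × (170 − 255) = 198.331 → 198
G = 111 + 0.6667 × (34 − 111) = 59.664 → 60
B = 97 + 0.6667 × (188 − 97) = 157.67 → 158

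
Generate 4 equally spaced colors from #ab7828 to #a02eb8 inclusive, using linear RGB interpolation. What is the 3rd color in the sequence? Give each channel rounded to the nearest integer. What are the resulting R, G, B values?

With 4 swatches and endpoints inclusive, swatch 3 sits at t = (3 − 1)/(4 − 1) = 2/3 ≈ 0.6667.
#ab7828 → (171, 120, 40); #a02eb8 → (160, 46, 184).
R = 171 + 0.6667 × (160 − 171) = 163.666 → 164
G = 120 + 0.6667 × (46 − 120) = 70.664 → 71
B = 40 + 0.6667 × (184 − 40) = 136.005 → 136

(164, 71, 136)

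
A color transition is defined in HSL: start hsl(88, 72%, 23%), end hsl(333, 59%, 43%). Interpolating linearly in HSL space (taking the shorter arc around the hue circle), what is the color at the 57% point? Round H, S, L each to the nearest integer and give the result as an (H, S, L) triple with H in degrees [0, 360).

Hue: 333 − 88 = 245°, but |245| > 180 so the shorter arc goes the other way: Δh = 245 − 360 = -115°.
H = 88 + 0.57 × (-115) = 22.45 → 22°
S = 72 + 0.57 × (59 − 72) = 64.59 → 65%
L = 23 + 0.57 × (43 − 23) = 34.4 → 34%

(22, 65, 34)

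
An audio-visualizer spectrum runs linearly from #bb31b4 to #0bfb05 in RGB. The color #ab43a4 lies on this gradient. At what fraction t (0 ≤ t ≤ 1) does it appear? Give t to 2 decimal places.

0.09

Invert the lerp on the G channel (largest span, 202): t = (67 − 49) / (251 − 49) = 18/202 = 0.089109.
Check on R: (171 − 187)/(11 − 187) = 0.09091 ✓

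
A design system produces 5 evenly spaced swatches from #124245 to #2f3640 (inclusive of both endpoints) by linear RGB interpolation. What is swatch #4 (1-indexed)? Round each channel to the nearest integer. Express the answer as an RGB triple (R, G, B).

(40, 57, 65)

With 5 swatches and endpoints inclusive, swatch 4 sits at t = (4 − 1)/(5 − 1) = 3/4 ≈ 0.75.
#124245 → (18, 66, 69); #2f3640 → (47, 54, 64).
R = 18 + 0.75 × (47 − 18) = 39.75 → 40
G = 66 + 0.75 × (54 − 66) = 57 → 57
B = 69 + 0.75 × (64 − 69) = 65.25 → 65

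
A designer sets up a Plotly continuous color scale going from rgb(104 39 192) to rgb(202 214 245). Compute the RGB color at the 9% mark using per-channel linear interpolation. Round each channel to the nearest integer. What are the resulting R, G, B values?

9% corresponds to t = 0.09.
R = 104 + 0.09 × (202 − 104) = 104 + 0.09 × 98 = 112.82 → 113
G = 39 + 0.09 × (214 − 39) = 39 + 0.09 × 175 = 54.75 → 55
B = 192 + 0.09 × (245 − 192) = 192 + 0.09 × 53 = 196.77 → 197

(113, 55, 197)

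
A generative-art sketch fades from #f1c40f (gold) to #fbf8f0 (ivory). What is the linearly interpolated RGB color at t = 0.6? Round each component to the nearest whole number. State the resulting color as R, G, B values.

(247, 227, 150)

#f1c40f → (241, 196, 15); #fbf8f0 → (251, 248, 240).
R = 241 + 0.6 × (251 − 241) = 241 + 0.6 × 10 = 247 → 247
G = 196 + 0.6 × (248 − 196) = 196 + 0.6 × 52 = 227.2 → 227
B = 15 + 0.6 × (240 − 15) = 15 + 0.6 × 225 = 150 → 150
So the blended color is (247, 227, 150), about #f7e396.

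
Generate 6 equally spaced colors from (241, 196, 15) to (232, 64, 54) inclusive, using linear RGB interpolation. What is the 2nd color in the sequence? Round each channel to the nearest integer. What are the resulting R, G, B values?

(239, 170, 23)

With 6 swatches and endpoints inclusive, swatch 2 sits at t = (2 − 1)/(6 − 1) = 1/5 ≈ 0.2.
R = 241 + 0.2 × (232 − 241) = 239.2 → 239
G = 196 + 0.2 × (64 − 196) = 169.6 → 170
B = 15 + 0.2 × (54 − 15) = 22.8 → 23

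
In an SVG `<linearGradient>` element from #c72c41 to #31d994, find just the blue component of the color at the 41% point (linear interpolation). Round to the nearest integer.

99

B₁ = 65 (from #c72c41), B₂ = 148 (from #31d994).
B = 65 + 0.41 × (148 − 65) = 99.03 → 99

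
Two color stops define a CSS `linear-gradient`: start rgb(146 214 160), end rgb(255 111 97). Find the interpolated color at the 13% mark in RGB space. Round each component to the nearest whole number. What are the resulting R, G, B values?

13% corresponds to t = 0.13.
R = 146 + 0.13 × (255 − 146) = 146 + 0.13 × 109 = 160.17 → 160
G = 214 + 0.13 × (111 − 214) = 214 + 0.13 × -103 = 200.61 → 201
B = 160 + 0.13 × (97 − 160) = 160 + 0.13 × -63 = 151.81 → 152

(160, 201, 152)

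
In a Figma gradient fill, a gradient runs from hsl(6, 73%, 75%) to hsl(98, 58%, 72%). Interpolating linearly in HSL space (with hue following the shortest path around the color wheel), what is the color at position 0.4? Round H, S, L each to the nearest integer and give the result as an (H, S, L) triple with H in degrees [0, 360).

(43, 67, 74)

Hue arc: Δh = 98 − 6 = 92° (|Δh| ≤ 180, already the shorter path).
H = 6 + 0.4 × (92) = 42.8 → 43°
S = 73 + 0.4 × (58 − 73) = 67 → 67%
L = 75 + 0.4 × (72 − 75) = 73.8 → 74%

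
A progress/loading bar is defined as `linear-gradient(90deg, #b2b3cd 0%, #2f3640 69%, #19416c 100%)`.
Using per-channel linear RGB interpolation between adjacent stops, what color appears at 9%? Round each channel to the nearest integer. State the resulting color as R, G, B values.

(161, 163, 187)

9% lies between the 0% and 69% stops, so the local fraction is t = (9 − 0)/(69 − 0) = 9/69 ≈ 0.1304.
#b2b3cd → (178, 179, 205); #2f3640 → (47, 54, 64).
R = 178 + 0.1304 × (47 − 178) = 160.918 → 161
G = 179 + 0.1304 × (54 − 179) = 162.7 → 163
B = 205 + 0.1304 × (64 − 205) = 186.614 → 187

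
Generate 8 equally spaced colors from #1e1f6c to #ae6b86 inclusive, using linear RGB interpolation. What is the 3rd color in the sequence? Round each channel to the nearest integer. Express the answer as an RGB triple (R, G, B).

With 8 swatches and endpoints inclusive, swatch 3 sits at t = (3 − 1)/(8 − 1) = 2/7 ≈ 0.2857.
#1e1f6c → (30, 31, 108); #ae6b86 → (174, 107, 134).
R = 30 + 0.2857 × (174 − 30) = 71.141 → 71
G = 31 + 0.2857 × (107 − 31) = 52.713 → 53
B = 108 + 0.2857 × (134 − 108) = 115.428 → 115

(71, 53, 115)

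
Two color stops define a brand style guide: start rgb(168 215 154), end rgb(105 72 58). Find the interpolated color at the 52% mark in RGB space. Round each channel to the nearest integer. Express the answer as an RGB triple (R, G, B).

(135, 141, 104)

52% corresponds to t = 0.52.
R = 168 + 0.52 × (105 − 168) = 168 + 0.52 × -63 = 135.24 → 135
G = 215 + 0.52 × (72 − 215) = 215 + 0.52 × -143 = 140.64 → 141
B = 154 + 0.52 × (58 − 154) = 154 + 0.52 × -96 = 104.08 → 104
So the blended color is (135, 141, 104), about #878d68.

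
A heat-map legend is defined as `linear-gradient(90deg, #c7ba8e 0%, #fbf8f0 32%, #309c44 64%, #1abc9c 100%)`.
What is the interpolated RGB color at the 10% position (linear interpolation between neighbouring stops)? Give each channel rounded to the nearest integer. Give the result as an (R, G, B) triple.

(215, 205, 173)

10% lies between the 0% and 32% stops, so the local fraction is t = (10 − 0)/(32 − 0) = 10/32 ≈ 0.3125.
#c7ba8e → (199, 186, 142); #fbf8f0 → (251, 248, 240).
R = 199 + 0.3125 × (251 − 199) = 215.25 → 215
G = 186 + 0.3125 × (248 − 186) = 205.375 → 205
B = 142 + 0.3125 × (240 − 142) = 172.625 → 173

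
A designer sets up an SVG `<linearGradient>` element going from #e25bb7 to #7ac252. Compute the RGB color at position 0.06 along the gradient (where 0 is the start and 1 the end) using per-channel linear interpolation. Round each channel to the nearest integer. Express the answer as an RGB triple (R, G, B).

#e25bb7 → (226, 91, 183); #7ac252 → (122, 194, 82).
R = 226 + 0.06 × (122 − 226) = 226 + 0.06 × -104 = 219.76 → 220
G = 91 + 0.06 × (194 − 91) = 91 + 0.06 × 103 = 97.18 → 97
B = 183 + 0.06 × (82 − 183) = 183 + 0.06 × -101 = 176.94 → 177

(220, 97, 177)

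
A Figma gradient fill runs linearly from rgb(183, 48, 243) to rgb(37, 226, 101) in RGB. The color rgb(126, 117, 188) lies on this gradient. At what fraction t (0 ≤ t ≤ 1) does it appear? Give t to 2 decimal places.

0.39

Invert the lerp on the G channel (largest span, 178): t = (117 − 48) / (226 − 48) = 69/178 = 0.38764.
Check on R: (126 − 183)/(37 − 183) = 0.3904 ✓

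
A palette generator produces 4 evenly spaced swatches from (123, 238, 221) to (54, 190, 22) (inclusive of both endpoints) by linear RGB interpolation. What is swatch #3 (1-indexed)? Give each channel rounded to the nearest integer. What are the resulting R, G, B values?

(77, 206, 88)

With 4 swatches and endpoints inclusive, swatch 3 sits at t = (3 − 1)/(4 − 1) = 2/3 ≈ 0.6667.
R = 123 + 0.6667 × (54 − 123) = 76.998 → 77
G = 238 + 0.6667 × (190 − 238) = 205.998 → 206
B = 221 + 0.6667 × (22 − 221) = 88.327 → 88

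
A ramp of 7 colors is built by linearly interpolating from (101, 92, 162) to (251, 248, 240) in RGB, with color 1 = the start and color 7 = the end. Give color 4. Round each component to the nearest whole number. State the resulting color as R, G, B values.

(176, 170, 201)

With 7 swatches and endpoints inclusive, swatch 4 sits at t = (4 − 1)/(7 − 1) = 3/6 ≈ 0.5.
R = 101 + 0.5 × (251 − 101) = 176 → 176
G = 92 + 0.5 × (248 − 92) = 170 → 170
B = 162 + 0.5 × (240 − 162) = 201 → 201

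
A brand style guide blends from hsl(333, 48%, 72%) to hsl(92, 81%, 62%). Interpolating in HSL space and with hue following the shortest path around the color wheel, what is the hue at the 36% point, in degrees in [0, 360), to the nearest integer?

16

Hue: 92 − 333 = -241°, but |-241| > 180 so the shorter arc goes the other way: Δh = -241 + 360 = 119°.
H = 333 + 0.36 × (119) = 375.84 → 376 → 376 mod 360 = 16°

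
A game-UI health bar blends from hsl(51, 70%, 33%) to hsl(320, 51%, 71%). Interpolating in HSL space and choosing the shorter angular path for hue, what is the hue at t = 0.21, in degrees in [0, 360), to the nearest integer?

Hue: 320 − 51 = 269°, but |269| > 180 so the shorter arc goes the other way: Δh = 269 − 360 = -91°.
H = 51 + 0.21 × (-91) = 31.89 → 32°

32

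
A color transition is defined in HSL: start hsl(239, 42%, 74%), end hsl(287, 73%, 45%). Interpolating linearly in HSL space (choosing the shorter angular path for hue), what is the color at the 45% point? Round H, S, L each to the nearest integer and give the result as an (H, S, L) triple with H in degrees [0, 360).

(261, 56, 61)

Hue arc: Δh = 287 − 239 = 48° (|Δh| ≤ 180, already the shorter path).
H = 239 + 0.45 × (48) = 260.6 → 261°
S = 42 + 0.45 × (73 − 42) = 55.95 → 56%
L = 74 + 0.45 × (45 − 74) = 60.95 → 61%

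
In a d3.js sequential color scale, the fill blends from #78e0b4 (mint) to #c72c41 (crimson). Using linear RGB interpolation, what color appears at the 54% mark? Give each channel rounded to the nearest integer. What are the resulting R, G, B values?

(163, 127, 118)

#78e0b4 → (120, 224, 180); #c72c41 → (199, 44, 65).
54% corresponds to t = 0.54.
R = 120 + 0.54 × (199 − 120) = 120 + 0.54 × 79 = 162.66 → 163
G = 224 + 0.54 × (44 − 224) = 224 + 0.54 × -180 = 126.8 → 127
B = 180 + 0.54 × (65 − 180) = 180 + 0.54 × -115 = 117.9 → 118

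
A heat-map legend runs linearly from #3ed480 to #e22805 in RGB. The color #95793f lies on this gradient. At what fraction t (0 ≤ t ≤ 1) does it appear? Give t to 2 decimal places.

Invert the lerp on the G channel (largest span, 172): t = (121 − 212) / (40 − 212) = -91/-172 = 0.52907.
Check on R: (149 − 62)/(226 − 62) = 0.5305 ✓

0.53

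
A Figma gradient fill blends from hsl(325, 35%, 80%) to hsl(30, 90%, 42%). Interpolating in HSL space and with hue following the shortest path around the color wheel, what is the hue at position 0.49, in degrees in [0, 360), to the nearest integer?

Hue: 30 − 325 = -295°, but |-295| > 180 so the shorter arc goes the other way: Δh = -295 + 360 = 65°.
H = 325 + 0.49 × (65) = 356.85 → 357°

357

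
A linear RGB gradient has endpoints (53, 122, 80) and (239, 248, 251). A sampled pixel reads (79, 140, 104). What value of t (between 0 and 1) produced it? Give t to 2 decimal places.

0.14

Invert the lerp on the R channel (largest span, 186): t = (79 − 53) / (239 − 53) = 26/186 = 0.13978.
Check on G: (140 − 122)/(248 − 122) = 0.1429 ✓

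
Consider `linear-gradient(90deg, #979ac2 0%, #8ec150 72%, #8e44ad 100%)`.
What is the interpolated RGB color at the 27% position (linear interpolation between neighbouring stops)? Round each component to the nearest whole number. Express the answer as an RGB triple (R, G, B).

27% lies between the 0% and 72% stops, so the local fraction is t = (27 − 0)/(72 − 0) = 27/72 ≈ 0.375.
#979ac2 → (151, 154, 194); #8ec150 → (142, 193, 80).
R = 151 + 0.375 × (142 − 151) = 147.625 → 148
G = 154 + 0.375 × (193 − 154) = 168.625 → 169
B = 194 + 0.375 × (80 − 194) = 151.25 → 151

(148, 169, 151)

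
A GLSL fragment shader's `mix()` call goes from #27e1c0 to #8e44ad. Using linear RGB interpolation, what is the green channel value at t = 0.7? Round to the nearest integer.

115

G₁ = 225 (from #27e1c0), G₂ = 68 (from #8e44ad).
G = 225 + 0.7 × (68 − 225) = 115.1 → 115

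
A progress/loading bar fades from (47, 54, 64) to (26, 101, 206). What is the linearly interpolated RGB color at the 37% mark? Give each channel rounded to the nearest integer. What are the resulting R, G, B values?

(39, 71, 117)

37% corresponds to t = 0.37.
R = 47 + 0.37 × (26 − 47) = 47 + 0.37 × -21 = 39.23 → 39
G = 54 + 0.37 × (101 − 54) = 54 + 0.37 × 47 = 71.39 → 71
B = 64 + 0.37 × (206 − 64) = 64 + 0.37 × 142 = 116.54 → 117
So the blended color is (39, 71, 117), about #274775.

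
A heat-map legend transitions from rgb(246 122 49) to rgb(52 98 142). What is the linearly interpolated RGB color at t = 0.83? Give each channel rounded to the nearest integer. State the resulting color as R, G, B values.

R = 246 + 0.83 × (52 − 246) = 246 + 0.83 × -194 = 84.98 → 85
G = 122 + 0.83 × (98 − 122) = 122 + 0.83 × -24 = 102.08 → 102
B = 49 + 0.83 × (142 − 49) = 49 + 0.83 × 93 = 126.19 → 126

(85, 102, 126)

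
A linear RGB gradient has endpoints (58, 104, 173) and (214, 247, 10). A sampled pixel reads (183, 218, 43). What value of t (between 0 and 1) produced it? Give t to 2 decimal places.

Invert the lerp on the B channel (largest span, 163): t = (43 − 173) / (10 − 173) = -130/-163 = 0.79755.
Check on R: (183 − 58)/(214 − 58) = 0.8013 ✓

0.80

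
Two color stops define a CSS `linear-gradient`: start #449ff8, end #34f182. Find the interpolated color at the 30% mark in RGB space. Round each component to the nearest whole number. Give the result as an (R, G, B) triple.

#449ff8 → (68, 159, 248); #34f182 → (52, 241, 130).
30% corresponds to t = 0.3.
R = 68 + 0.3 × (52 − 68) = 68 + 0.3 × -16 = 63.2 → 63
G = 159 + 0.3 × (241 − 159) = 159 + 0.3 × 82 = 183.6 → 184
B = 248 + 0.3 × (130 − 248) = 248 + 0.3 × -118 = 212.6 → 213

(63, 184, 213)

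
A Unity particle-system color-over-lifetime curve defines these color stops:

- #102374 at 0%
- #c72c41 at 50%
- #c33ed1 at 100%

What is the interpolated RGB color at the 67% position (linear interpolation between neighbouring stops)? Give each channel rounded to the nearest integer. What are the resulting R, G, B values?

67% lies between the 50% and 100% stops, so the local fraction is t = (67 − 50)/(100 − 50) = 17/50 ≈ 0.34.
#c72c41 → (199, 44, 65); #c33ed1 → (195, 62, 209).
R = 199 + 0.34 × (195 − 199) = 197.64 → 198
G = 44 + 0.34 × (62 − 44) = 50.12 → 50
B = 65 + 0.34 × (209 − 65) = 113.96 → 114

(198, 50, 114)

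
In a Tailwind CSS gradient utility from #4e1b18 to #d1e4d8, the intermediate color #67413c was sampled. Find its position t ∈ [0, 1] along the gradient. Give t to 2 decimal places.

0.19

Invert the lerp on the G channel (largest span, 201): t = (65 − 27) / (228 − 27) = 38/201 = 0.18905.
Check on R: (103 − 78)/(209 − 78) = 0.1908 ✓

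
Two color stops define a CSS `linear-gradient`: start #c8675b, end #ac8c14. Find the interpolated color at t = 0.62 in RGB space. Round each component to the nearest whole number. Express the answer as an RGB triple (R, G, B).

(183, 126, 47)

#c8675b → (200, 103, 91); #ac8c14 → (172, 140, 20).
R = 200 + 0.62 × (172 − 200) = 200 + 0.62 × -28 = 182.64 → 183
G = 103 + 0.62 × (140 − 103) = 103 + 0.62 × 37 = 125.94 → 126
B = 91 + 0.62 × (20 − 91) = 91 + 0.62 × -71 = 46.98 → 47
So the blended color is (183, 126, 47), about #b77e2f.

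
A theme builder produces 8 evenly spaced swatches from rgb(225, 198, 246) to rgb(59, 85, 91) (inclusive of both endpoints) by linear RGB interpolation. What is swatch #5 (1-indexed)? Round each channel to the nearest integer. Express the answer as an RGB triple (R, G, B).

(130, 133, 157)

With 8 swatches and endpoints inclusive, swatch 5 sits at t = (5 − 1)/(8 − 1) = 4/7 ≈ 0.5714.
R = 225 + 0.5714 × (59 − 225) = 130.148 → 130
G = 198 + 0.5714 × (85 − 198) = 133.432 → 133
B = 246 + 0.5714 × (91 − 246) = 157.433 → 157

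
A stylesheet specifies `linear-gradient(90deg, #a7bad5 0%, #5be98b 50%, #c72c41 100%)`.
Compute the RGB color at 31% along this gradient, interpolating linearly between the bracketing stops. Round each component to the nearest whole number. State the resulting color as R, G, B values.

(120, 215, 167)

31% lies between the 0% and 50% stops, so the local fraction is t = (31 − 0)/(50 − 0) = 31/50 ≈ 0.62.
#a7bad5 → (167, 186, 213); #5be98b → (91, 233, 139).
R = 167 + 0.62 × (91 − 167) = 119.88 → 120
G = 186 + 0.62 × (233 − 186) = 215.14 → 215
B = 213 + 0.62 × (139 − 213) = 167.12 → 167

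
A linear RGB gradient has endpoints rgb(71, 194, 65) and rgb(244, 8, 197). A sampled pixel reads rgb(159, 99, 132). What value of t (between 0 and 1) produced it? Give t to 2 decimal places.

Invert the lerp on the G channel (largest span, 186): t = (99 − 194) / (8 − 194) = -95/-186 = 0.51075.
Check on R: (159 − 71)/(244 − 71) = 0.5087 ✓

0.51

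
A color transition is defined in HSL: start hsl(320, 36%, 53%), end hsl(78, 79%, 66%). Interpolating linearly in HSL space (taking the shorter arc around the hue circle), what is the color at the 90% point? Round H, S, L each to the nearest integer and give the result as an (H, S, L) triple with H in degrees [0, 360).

(66, 75, 65)

Hue: 78 − 320 = -242°, but |-242| > 180 so the shorter arc goes the other way: Δh = -242 + 360 = 118°.
H = 320 + 0.9 × (118) = 426.2 → 426 → 426 mod 360 = 66°
S = 36 + 0.9 × (79 − 36) = 74.7 → 75%
L = 53 + 0.9 × (66 − 53) = 64.7 → 65%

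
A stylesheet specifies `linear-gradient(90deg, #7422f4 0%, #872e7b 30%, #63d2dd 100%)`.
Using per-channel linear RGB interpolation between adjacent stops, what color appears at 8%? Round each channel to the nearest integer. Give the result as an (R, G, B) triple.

(121, 37, 212)

8% lies between the 0% and 30% stops, so the local fraction is t = (8 − 0)/(30 − 0) = 8/30 ≈ 0.2667.
#7422f4 → (116, 34, 244); #872e7b → (135, 46, 123).
R = 116 + 0.2667 × (135 − 116) = 121.067 → 121
G = 34 + 0.2667 × (46 − 34) = 37.2 → 37
B = 244 + 0.2667 × (123 − 244) = 211.729 → 212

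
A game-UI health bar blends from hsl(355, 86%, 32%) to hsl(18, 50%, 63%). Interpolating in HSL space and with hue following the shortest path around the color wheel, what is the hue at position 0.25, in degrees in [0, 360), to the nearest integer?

Hue: 18 − 355 = -337°, but |-337| > 180 so the shorter arc goes the other way: Δh = -337 + 360 = 23°.
H = 355 + 0.25 × (23) = 360.75 → 361 → 361 mod 360 = 1°

1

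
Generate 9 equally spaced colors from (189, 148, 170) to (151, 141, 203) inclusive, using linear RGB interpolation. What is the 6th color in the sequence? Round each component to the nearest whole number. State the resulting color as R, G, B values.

With 9 swatches and endpoints inclusive, swatch 6 sits at t = (6 − 1)/(9 − 1) = 5/8 ≈ 0.625.
R = 189 + 0.625 × (151 − 189) = 165.25 → 165
G = 148 + 0.625 × (141 − 148) = 143.625 → 144
B = 170 + 0.625 × (203 − 170) = 190.625 → 191

(165, 144, 191)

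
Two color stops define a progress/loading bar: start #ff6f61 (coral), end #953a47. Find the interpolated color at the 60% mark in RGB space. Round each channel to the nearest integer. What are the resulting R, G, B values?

#ff6f61 → (255, 111, 97); #953a47 → (149, 58, 71).
60% corresponds to t = 0.6.
R = 255 + 0.6 × (149 − 255) = 255 + 0.6 × -106 = 191.4 → 191
G = 111 + 0.6 × (58 − 111) = 111 + 0.6 × -53 = 79.2 → 79
B = 97 + 0.6 × (71 − 97) = 97 + 0.6 × -26 = 81.4 → 81

(191, 79, 81)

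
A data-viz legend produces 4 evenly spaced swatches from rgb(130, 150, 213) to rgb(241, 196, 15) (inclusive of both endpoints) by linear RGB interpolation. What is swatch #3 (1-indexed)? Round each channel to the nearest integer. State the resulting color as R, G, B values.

With 4 swatches and endpoints inclusive, swatch 3 sits at t = (3 − 1)/(4 − 1) = 2/3 ≈ 0.6667.
R = 130 + 0.6667 × (241 − 130) = 204.004 → 204
G = 150 + 0.6667 × (196 − 150) = 180.668 → 181
B = 213 + 0.6667 × (15 − 213) = 80.993 → 81

(204, 181, 81)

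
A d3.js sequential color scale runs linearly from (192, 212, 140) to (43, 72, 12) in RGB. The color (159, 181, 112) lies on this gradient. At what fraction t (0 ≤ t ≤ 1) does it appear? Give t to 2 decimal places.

Invert the lerp on the R channel (largest span, 149): t = (159 − 192) / (43 − 192) = -33/-149 = 0.22148.
Check on G: (181 − 212)/(72 − 212) = 0.2214 ✓

0.22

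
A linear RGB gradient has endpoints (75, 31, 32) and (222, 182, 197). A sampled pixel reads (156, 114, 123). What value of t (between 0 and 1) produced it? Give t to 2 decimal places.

0.55

Invert the lerp on the B channel (largest span, 165): t = (123 − 32) / (197 − 32) = 91/165 = 0.55152.
Check on R: (156 − 75)/(222 − 75) = 0.551 ✓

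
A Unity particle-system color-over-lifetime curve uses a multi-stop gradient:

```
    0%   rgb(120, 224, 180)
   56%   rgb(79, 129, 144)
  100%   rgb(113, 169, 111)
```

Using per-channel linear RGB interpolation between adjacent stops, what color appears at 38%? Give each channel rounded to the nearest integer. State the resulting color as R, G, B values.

(92, 160, 156)

38% lies between the 0% and 56% stops, so the local fraction is t = (38 − 0)/(56 − 0) = 38/56 ≈ 0.6786.
R = 120 + 0.6786 × (79 − 120) = 92.177 → 92
G = 224 + 0.6786 × (129 − 224) = 159.533 → 160
B = 180 + 0.6786 × (144 − 180) = 155.57 → 156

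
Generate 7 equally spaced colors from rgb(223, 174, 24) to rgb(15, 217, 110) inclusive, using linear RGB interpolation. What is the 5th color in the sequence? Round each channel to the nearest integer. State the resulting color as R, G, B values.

With 7 swatches and endpoints inclusive, swatch 5 sits at t = (5 − 1)/(7 − 1) = 4/6 ≈ 0.6667.
R = 223 + 0.6667 × (15 − 223) = 84.326 → 84
G = 174 + 0.6667 × (217 − 174) = 202.668 → 203
B = 24 + 0.6667 × (110 − 24) = 81.336 → 81

(84, 203, 81)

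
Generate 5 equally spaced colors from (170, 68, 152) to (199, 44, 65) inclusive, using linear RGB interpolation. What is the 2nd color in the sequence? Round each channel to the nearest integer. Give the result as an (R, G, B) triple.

(177, 62, 130)

With 5 swatches and endpoints inclusive, swatch 2 sits at t = (2 − 1)/(5 − 1) = 1/4 ≈ 0.25.
R = 170 + 0.25 × (199 − 170) = 177.25 → 177
G = 68 + 0.25 × (44 − 68) = 62 → 62
B = 152 + 0.25 × (65 − 152) = 130.25 → 130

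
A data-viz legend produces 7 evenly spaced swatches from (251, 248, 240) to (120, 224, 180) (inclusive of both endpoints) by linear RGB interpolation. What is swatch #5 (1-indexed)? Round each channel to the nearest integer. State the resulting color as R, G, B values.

(164, 232, 200)

With 7 swatches and endpoints inclusive, swatch 5 sits at t = (5 − 1)/(7 − 1) = 4/6 ≈ 0.6667.
R = 251 + 0.6667 × (120 − 251) = 163.662 → 164
G = 248 + 0.6667 × (224 − 248) = 231.999 → 232
B = 240 + 0.6667 × (180 − 240) = 199.998 → 200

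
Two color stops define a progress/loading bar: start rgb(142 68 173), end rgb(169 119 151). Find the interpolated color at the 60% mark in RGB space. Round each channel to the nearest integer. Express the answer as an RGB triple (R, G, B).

(158, 99, 160)

60% corresponds to t = 0.6.
R = 142 + 0.6 × (169 − 142) = 142 + 0.6 × 27 = 158.2 → 158
G = 68 + 0.6 × (119 − 68) = 68 + 0.6 × 51 = 98.6 → 99
B = 173 + 0.6 × (151 − 173) = 173 + 0.6 × -22 = 159.8 → 160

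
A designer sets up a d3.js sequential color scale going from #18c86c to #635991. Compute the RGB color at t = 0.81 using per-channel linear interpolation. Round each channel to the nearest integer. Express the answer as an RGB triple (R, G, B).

(85, 110, 138)

#18c86c → (24, 200, 108); #635991 → (99, 89, 145).
R = 24 + 0.81 × (99 − 24) = 24 + 0.81 × 75 = 84.75 → 85
G = 200 + 0.81 × (89 − 200) = 200 + 0.81 × -111 = 110.09 → 110
B = 108 + 0.81 × (145 − 108) = 108 + 0.81 × 37 = 137.97 → 138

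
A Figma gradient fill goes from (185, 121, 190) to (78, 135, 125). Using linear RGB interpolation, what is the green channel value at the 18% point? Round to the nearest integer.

124

G = 121 + 0.18 × (135 − 121) = 123.52 → 124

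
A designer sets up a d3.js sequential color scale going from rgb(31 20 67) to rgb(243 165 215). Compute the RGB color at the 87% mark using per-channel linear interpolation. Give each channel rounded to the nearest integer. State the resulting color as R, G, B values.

(215, 146, 196)

87% corresponds to t = 0.87.
R = 31 + 0.87 × (243 − 31) = 31 + 0.87 × 212 = 215.44 → 215
G = 20 + 0.87 × (165 − 20) = 20 + 0.87 × 145 = 146.15 → 146
B = 67 + 0.87 × (215 − 67) = 67 + 0.87 × 148 = 195.76 → 196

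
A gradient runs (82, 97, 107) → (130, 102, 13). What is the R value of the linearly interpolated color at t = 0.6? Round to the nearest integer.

R = 82 + 0.6 × (130 − 82) = 110.8 → 111

111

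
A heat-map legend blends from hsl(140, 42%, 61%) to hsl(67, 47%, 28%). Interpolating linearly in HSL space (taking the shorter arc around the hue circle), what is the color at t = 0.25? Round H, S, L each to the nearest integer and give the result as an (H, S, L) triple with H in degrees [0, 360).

Hue arc: Δh = 67 − 140 = -73° (|Δh| ≤ 180, already the shorter path).
H = 140 + 0.25 × (-73) = 121.75 → 122°
S = 42 + 0.25 × (47 − 42) = 43.25 → 43%
L = 61 + 0.25 × (28 − 61) = 52.75 → 53%

(122, 43, 53)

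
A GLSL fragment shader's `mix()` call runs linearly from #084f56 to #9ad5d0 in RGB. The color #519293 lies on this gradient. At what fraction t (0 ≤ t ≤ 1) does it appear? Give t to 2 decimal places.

0.50

Invert the lerp on the R channel (largest span, 146): t = (81 − 8) / (154 − 8) = 73/146 = 0.5.
Check on G: (146 − 79)/(213 − 79) = 0.5 ✓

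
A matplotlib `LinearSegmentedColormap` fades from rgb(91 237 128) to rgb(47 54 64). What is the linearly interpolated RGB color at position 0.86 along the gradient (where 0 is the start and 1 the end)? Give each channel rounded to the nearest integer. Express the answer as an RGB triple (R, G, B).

(53, 80, 73)

R = 91 + 0.86 × (47 − 91) = 91 + 0.86 × -44 = 53.16 → 53
G = 237 + 0.86 × (54 − 237) = 237 + 0.86 × -183 = 79.62 → 80
B = 128 + 0.86 × (64 − 128) = 128 + 0.86 × -64 = 72.96 → 73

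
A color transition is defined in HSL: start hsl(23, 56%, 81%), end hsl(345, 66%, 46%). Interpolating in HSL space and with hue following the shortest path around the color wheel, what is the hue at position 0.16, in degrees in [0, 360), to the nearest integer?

17

Hue: 345 − 23 = 322°, but |322| > 180 so the shorter arc goes the other way: Δh = 322 − 360 = -38°.
H = 23 + 0.16 × (-38) = 16.92 → 17°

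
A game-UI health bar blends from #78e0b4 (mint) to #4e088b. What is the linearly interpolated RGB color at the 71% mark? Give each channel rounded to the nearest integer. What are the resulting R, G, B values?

#78e0b4 → (120, 224, 180); #4e088b → (78, 8, 139).
71% corresponds to t = 0.71.
R = 120 + 0.71 × (78 − 120) = 120 + 0.71 × -42 = 90.18 → 90
G = 224 + 0.71 × (8 − 224) = 224 + 0.71 × -216 = 70.64 → 71
B = 180 + 0.71 × (139 − 180) = 180 + 0.71 × -41 = 150.89 → 151
So the blended color is (90, 71, 151), about #5a4797.

(90, 71, 151)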